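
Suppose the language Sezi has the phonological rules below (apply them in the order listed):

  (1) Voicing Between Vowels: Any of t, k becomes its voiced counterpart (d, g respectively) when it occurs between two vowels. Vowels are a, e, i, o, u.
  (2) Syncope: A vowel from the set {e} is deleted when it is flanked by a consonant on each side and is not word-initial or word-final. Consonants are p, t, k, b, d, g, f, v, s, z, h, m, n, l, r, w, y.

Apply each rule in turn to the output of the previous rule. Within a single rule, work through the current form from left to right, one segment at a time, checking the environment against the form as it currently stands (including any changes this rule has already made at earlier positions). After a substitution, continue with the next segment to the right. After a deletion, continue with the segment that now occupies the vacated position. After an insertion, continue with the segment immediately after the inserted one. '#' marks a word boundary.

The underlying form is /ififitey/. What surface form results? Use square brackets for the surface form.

(1) Voicing Between Vowels: [ififitey] → [ififidey]
(2) Syncope: [ififidey] → [ififidy]

[ififidy]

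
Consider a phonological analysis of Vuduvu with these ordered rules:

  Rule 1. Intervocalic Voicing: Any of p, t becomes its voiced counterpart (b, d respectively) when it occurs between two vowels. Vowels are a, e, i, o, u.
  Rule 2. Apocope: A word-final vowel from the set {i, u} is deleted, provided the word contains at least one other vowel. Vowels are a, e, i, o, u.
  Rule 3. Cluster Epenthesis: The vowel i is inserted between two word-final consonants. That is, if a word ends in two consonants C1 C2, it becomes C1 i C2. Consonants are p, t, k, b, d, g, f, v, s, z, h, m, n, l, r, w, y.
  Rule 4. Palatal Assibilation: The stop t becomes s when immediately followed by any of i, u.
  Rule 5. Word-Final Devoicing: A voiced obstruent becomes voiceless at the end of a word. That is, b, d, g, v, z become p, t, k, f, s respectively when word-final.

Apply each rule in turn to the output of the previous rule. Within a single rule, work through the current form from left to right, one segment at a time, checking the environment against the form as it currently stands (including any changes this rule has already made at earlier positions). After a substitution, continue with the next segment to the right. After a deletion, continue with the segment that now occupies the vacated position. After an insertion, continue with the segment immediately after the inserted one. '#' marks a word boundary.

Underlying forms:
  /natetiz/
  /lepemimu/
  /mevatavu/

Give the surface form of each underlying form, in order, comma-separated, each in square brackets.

[nadedis], [lebemim], [mevadaf]

/natetiz/:
  Rule 1 Intervocalic Voicing: [natetiz] → [nadediz]
  Rule 2 Apocope: no change — [nadediz]
  Rule 3 Cluster Epenthesis: no change — [nadediz]
  Rule 4 Palatal Assibilation: no change — [nadediz]
  Rule 5 Word-Final Devoicing: [nadediz] → [nadedis]
/lepemimu/:
  Rule 1 Intervocalic Voicing: [lepemimu] → [lebemimu]
  Rule 2 Apocope: [lebemimu] → [lebemim]
  Rule 3 Cluster Epenthesis: no change — [lebemim]
  Rule 4 Palatal Assibilation: no change — [lebemim]
  Rule 5 Word-Final Devoicing: no change — [lebemim]
/mevatavu/:
  Rule 1 Intervocalic Voicing: [mevatavu] → [mevadavu]
  Rule 2 Apocope: [mevadavu] → [mevadav]
  Rule 3 Cluster Epenthesis: no change — [mevadav]
  Rule 4 Palatal Assibilation: no change — [mevadav]
  Rule 5 Word-Final Devoicing: [mevadav] → [mevadaf]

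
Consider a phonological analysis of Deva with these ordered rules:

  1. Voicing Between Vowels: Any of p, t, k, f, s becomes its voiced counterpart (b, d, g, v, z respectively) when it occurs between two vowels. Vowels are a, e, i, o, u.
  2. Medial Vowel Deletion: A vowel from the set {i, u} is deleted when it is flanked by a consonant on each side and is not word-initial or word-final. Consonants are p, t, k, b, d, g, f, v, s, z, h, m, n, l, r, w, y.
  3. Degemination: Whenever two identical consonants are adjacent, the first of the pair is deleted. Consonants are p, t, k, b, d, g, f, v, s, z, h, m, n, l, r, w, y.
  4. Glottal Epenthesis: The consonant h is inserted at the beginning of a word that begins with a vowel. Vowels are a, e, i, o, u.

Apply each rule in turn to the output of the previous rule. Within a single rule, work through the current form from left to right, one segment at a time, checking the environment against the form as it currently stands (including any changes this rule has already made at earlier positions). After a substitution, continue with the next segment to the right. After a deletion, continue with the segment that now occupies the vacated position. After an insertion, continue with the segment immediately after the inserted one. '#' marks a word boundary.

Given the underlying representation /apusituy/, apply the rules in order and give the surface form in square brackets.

1 Voicing Between Vowels: [apusituy] → [abuziduy]
2 Medial Vowel Deletion: [abuziduy] → [abzdy]
3 Degemination: no change — [abzdy]
4 Glottal Epenthesis: [abzdy] → [habzdy]

[habzdy]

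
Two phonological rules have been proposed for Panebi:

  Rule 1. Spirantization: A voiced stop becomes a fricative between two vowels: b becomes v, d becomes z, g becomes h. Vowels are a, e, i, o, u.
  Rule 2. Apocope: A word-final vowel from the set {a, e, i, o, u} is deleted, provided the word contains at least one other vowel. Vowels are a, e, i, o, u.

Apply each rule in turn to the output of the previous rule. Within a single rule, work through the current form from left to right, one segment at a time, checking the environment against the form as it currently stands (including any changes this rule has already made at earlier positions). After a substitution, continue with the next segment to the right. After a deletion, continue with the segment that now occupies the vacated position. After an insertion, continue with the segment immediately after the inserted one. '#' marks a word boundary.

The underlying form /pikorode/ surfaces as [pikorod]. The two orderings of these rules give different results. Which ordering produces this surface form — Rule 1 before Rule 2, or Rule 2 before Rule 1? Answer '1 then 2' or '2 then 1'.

2 then 1

Order 1 then 2:
  1 Spirantization: [pikorode] → [pikoroze]
  2 Apocope: [pikoroze] → [pikoroz]
  result: [pikoroz]
Order 2 then 1:
  2 Apocope: [pikorode] → [pikorod]
  1 Spirantization: no change — [pikorod]
  result: [pikorod]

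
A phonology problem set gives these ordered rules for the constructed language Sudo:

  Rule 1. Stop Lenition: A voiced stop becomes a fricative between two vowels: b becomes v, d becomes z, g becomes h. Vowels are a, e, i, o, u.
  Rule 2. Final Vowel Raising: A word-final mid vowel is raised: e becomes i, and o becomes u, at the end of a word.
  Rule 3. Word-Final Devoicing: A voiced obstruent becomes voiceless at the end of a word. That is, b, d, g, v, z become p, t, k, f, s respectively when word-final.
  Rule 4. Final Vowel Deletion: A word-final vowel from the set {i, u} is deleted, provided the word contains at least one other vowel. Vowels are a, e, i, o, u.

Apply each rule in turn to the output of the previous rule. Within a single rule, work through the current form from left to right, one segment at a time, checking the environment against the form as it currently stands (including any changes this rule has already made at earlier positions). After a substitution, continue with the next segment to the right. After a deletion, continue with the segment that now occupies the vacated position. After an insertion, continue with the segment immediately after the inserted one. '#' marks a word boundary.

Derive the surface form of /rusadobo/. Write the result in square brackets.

Rule 1 Stop Lenition: [rusadobo] → [rusazovo]
Rule 2 Final Vowel Raising: [rusazovo] → [rusazovu]
Rule 3 Word-Final Devoicing: no change — [rusazovu]
Rule 4 Final Vowel Deletion: [rusazovu] → [rusazov]

[rusazov]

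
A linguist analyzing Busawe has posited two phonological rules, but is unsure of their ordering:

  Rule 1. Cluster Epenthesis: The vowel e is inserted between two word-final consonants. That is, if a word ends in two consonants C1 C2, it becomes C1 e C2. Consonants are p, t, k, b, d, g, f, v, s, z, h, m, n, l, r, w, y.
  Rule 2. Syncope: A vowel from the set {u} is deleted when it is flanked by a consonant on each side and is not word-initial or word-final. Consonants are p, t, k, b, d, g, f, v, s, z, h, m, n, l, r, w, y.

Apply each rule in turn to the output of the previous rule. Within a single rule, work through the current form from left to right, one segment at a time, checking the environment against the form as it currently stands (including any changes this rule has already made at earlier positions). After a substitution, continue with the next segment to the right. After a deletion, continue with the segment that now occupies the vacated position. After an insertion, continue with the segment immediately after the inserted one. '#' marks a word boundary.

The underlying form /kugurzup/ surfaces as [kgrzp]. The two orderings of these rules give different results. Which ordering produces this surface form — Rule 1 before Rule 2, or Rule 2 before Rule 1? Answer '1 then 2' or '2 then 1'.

1 then 2

Order 1 then 2:
  1 Cluster Epenthesis: no change — [kugurzup]
  2 Syncope: [kugurzup] → [kgrzp]
  result: [kgrzp]
Order 2 then 1:
  2 Syncope: [kugurzup] → [kgrzp]
  1 Cluster Epenthesis: [kgrzp] → [kgrzep]
  result: [kgrzep]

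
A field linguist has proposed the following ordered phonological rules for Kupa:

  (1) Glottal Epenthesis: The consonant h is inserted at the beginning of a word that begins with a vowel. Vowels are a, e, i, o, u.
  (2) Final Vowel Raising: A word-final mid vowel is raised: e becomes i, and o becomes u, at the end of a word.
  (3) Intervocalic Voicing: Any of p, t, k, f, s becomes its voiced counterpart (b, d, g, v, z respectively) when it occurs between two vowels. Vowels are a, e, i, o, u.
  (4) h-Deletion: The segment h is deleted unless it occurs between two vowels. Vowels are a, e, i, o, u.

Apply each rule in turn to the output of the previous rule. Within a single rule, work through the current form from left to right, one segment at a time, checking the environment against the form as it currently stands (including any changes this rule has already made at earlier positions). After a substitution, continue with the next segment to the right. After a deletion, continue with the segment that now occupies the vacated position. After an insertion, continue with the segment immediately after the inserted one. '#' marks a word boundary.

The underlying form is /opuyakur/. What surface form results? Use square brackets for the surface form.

[obuyagur]

(1) Glottal Epenthesis: [opuyakur] → [hopuyakur]
(2) Final Vowel Raising: no change — [hopuyakur]
(3) Intervocalic Voicing: [hopuyakur] → [hobuyagur]
(4) h-Deletion: [hobuyagur] → [obuyagur]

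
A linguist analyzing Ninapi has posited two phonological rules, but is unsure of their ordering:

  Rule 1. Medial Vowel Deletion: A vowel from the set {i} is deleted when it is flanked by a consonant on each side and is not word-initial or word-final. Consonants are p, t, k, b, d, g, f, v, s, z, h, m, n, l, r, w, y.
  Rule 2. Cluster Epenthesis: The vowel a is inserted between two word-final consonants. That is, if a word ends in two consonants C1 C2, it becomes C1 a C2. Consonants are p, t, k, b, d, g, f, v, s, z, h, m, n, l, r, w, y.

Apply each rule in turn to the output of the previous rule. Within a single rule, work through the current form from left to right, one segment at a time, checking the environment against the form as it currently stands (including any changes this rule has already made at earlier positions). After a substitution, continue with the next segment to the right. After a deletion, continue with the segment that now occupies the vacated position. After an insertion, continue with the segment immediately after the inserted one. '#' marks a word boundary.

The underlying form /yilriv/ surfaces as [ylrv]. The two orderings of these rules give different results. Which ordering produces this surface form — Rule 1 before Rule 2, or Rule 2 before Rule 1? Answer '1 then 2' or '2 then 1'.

Order 1 then 2:
  1 Medial Vowel Deletion: [yilriv] → [ylrv]
  2 Cluster Epenthesis: [ylrv] → [ylrav]
  result: [ylrav]
Order 2 then 1:
  2 Cluster Epenthesis: no change — [yilriv]
  1 Medial Vowel Deletion: [yilriv] → [ylrv]
  result: [ylrv]

2 then 1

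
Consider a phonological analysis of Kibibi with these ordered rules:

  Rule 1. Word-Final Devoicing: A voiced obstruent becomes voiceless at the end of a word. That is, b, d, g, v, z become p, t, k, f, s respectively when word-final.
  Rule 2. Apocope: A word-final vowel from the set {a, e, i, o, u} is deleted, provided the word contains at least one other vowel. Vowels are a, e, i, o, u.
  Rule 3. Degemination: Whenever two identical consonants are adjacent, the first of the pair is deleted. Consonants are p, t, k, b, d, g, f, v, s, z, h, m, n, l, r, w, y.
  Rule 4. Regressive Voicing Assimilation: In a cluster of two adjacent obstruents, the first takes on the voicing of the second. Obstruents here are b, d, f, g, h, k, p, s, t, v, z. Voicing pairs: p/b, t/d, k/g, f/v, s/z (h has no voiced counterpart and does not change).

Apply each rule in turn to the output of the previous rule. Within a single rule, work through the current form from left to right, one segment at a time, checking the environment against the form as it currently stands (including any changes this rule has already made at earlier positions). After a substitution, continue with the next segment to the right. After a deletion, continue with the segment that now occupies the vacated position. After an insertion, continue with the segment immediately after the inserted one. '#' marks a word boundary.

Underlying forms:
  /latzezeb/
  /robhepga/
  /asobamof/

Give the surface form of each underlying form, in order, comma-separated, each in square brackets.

/latzezeb/:
  Rule 1 Word-Final Devoicing: [latzezeb] → [latzezep]
  Rule 2 Apocope: no change — [latzezep]
  Rule 3 Degemination: no change — [latzezep]
  Rule 4 Regressive Voicing Assimilation: [latzezep] → [ladzezep]
/robhepga/:
  Rule 1 Word-Final Devoicing: no change — [robhepga]
  Rule 2 Apocope: [robhepga] → [robhepg]
  Rule 3 Degemination: no change — [robhepg]
  Rule 4 Regressive Voicing Assimilation: [robhepg] → [rophebg]
/asobamof/:
  Rule 1 Word-Final Devoicing: no change — [asobamof]
  Rule 2 Apocope: no change — [asobamof]
  Rule 3 Degemination: no change — [asobamof]
  Rule 4 Regressive Voicing Assimilation: no change — [asobamof]

[ladzezep], [rophebg], [asobamof]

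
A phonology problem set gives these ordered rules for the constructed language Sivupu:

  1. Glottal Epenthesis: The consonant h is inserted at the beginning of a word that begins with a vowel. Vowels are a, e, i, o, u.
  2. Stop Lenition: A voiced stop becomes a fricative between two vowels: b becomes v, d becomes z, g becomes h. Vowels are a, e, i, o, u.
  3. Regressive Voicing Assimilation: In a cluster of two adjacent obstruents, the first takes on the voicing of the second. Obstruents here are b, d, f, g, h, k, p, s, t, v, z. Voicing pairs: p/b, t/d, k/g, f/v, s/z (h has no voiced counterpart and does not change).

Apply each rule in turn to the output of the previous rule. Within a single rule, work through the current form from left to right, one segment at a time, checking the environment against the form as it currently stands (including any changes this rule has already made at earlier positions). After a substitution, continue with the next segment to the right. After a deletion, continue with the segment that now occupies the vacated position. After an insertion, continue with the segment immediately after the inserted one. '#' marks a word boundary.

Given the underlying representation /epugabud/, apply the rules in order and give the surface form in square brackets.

1 Glottal Epenthesis: [epugabud] → [hepugabud]
2 Stop Lenition: [hepugabud] → [hepuhavud]
3 Regressive Voicing Assimilation: no change — [hepuhavud]

[hepuhavud]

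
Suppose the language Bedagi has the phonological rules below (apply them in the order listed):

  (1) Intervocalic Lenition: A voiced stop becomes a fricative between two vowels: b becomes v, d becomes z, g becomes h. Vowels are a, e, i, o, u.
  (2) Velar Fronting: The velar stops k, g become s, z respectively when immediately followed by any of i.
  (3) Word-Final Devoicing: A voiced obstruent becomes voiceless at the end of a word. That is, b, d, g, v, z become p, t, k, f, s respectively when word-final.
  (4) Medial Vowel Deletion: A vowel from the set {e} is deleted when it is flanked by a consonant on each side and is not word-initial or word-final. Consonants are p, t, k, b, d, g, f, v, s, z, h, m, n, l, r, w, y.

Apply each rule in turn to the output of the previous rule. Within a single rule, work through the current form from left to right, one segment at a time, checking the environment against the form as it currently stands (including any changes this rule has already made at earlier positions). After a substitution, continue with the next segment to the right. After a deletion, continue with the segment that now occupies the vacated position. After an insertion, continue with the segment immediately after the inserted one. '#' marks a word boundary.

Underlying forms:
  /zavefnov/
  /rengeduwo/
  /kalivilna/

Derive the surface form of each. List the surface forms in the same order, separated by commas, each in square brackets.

[zavfnof], [rngzuwo], [kalivilna]

/zavefnov/:
  (1) Intervocalic Lenition: no change — [zavefnov]
  (2) Velar Fronting: no change — [zavefnov]
  (3) Word-Final Devoicing: [zavefnov] → [zavefnof]
  (4) Medial Vowel Deletion: [zavefnof] → [zavfnof]
/rengeduwo/:
  (1) Intervocalic Lenition: [rengeduwo] → [rengezuwo]
  (2) Velar Fronting: no change — [rengezuwo]
  (3) Word-Final Devoicing: no change — [rengezuwo]
  (4) Medial Vowel Deletion: [rengezuwo] → [rngzuwo]
/kalivilna/:
  (1) Intervocalic Lenition: no change — [kalivilna]
  (2) Velar Fronting: no change — [kalivilna]
  (3) Word-Final Devoicing: no change — [kalivilna]
  (4) Medial Vowel Deletion: no change — [kalivilna]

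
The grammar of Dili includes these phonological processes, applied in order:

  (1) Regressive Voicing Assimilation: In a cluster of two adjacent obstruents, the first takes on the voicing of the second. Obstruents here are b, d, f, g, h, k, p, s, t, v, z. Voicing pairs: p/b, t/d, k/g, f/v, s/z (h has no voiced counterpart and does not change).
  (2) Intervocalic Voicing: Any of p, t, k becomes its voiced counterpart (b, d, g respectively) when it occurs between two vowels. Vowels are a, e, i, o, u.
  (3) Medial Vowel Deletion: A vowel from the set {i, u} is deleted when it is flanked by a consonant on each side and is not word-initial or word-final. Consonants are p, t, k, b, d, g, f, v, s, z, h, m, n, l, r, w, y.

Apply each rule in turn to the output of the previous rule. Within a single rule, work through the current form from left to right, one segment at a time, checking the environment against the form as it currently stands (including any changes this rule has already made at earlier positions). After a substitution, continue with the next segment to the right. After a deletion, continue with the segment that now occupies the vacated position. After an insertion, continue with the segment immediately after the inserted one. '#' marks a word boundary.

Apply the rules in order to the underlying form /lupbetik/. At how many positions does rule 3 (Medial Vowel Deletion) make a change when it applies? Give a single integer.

2

(1) Regressive Voicing Assimilation: [lupbetik] → [lubbetik]
(2) Intervocalic Voicing: [lubbetik] → [lubbedik]
(3) Medial Vowel Deletion: [lubbedik] → [lbbedk]
Rule 3 changed 2 position(s).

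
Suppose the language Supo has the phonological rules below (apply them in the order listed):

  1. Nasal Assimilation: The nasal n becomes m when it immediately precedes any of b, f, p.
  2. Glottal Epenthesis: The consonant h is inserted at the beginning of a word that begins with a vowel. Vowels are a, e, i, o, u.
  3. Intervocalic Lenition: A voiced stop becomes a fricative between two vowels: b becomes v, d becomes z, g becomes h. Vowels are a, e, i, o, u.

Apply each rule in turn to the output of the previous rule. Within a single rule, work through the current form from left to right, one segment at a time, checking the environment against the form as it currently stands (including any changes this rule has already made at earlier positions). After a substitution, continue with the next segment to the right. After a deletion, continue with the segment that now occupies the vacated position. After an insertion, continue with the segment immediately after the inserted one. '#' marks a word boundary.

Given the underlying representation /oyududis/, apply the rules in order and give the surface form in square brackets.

1 Nasal Assimilation: no change — [oyududis]
2 Glottal Epenthesis: [oyududis] → [hoyududis]
3 Intervocalic Lenition: [hoyududis] → [hoyuzuzis]

[hoyuzuzis]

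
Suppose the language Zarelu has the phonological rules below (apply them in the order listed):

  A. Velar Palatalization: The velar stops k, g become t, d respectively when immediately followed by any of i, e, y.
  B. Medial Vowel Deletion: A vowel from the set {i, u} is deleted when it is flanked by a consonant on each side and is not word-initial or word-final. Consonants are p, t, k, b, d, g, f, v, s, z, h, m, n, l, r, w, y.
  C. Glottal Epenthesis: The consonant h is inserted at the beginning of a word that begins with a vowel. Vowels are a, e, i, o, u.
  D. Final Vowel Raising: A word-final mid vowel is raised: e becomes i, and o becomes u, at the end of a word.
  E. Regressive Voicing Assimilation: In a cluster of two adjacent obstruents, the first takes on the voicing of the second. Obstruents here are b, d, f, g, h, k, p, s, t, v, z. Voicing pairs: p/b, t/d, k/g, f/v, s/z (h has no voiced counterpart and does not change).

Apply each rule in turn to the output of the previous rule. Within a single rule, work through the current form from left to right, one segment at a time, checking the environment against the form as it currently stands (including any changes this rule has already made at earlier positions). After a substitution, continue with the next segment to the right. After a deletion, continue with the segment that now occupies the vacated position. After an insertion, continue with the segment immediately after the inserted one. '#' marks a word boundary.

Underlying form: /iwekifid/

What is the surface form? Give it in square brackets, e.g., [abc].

[hiwetvd]

A Velar Palatalization: [iwekifid] → [iwetifid]
B Medial Vowel Deletion: [iwetifid] → [iwetfd]
C Glottal Epenthesis: [iwetfd] → [hiwetfd]
D Final Vowel Raising: no change — [hiwetfd]
E Regressive Voicing Assimilation: [hiwetfd] → [hiwetvd]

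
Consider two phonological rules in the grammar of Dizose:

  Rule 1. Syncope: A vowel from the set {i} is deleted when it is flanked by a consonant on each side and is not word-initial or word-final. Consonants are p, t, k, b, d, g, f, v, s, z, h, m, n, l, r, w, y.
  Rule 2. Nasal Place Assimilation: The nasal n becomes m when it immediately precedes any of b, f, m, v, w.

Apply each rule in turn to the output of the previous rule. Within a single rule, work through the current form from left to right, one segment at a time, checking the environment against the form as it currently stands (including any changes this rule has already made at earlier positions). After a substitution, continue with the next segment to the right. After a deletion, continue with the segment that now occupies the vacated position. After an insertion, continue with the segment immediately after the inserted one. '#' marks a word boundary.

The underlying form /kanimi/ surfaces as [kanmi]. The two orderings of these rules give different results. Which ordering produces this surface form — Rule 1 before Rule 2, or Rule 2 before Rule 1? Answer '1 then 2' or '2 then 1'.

2 then 1

Order 1 then 2:
  1 Syncope: [kanimi] → [kanmi]
  2 Nasal Place Assimilation: [kanmi] → [kammi]
  result: [kammi]
Order 2 then 1:
  2 Nasal Place Assimilation: no change — [kanimi]
  1 Syncope: [kanimi] → [kanmi]
  result: [kanmi]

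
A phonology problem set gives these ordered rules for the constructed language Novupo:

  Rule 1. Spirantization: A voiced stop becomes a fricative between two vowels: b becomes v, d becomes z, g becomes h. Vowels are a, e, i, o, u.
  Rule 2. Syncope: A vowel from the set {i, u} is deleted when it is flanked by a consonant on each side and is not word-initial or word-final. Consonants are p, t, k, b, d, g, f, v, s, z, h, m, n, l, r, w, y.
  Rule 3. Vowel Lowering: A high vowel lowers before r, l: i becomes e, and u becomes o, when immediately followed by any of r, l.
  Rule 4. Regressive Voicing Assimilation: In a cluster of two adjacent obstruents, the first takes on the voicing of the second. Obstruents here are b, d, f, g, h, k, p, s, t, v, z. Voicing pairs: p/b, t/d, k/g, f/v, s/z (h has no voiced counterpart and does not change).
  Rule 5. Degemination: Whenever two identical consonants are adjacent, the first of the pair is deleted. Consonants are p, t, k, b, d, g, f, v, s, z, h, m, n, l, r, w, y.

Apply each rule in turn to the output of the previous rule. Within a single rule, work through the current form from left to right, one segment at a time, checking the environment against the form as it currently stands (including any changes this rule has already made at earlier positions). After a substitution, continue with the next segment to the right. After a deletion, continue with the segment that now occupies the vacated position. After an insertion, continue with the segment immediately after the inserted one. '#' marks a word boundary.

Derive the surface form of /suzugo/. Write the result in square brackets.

[zsho]

Rule 1 Spirantization: [suzugo] → [suzuho]
Rule 2 Syncope: [suzuho] → [szho]
Rule 3 Vowel Lowering: no change — [szho]
Rule 4 Regressive Voicing Assimilation: [szho] → [zsho]
Rule 5 Degemination: no change — [zsho]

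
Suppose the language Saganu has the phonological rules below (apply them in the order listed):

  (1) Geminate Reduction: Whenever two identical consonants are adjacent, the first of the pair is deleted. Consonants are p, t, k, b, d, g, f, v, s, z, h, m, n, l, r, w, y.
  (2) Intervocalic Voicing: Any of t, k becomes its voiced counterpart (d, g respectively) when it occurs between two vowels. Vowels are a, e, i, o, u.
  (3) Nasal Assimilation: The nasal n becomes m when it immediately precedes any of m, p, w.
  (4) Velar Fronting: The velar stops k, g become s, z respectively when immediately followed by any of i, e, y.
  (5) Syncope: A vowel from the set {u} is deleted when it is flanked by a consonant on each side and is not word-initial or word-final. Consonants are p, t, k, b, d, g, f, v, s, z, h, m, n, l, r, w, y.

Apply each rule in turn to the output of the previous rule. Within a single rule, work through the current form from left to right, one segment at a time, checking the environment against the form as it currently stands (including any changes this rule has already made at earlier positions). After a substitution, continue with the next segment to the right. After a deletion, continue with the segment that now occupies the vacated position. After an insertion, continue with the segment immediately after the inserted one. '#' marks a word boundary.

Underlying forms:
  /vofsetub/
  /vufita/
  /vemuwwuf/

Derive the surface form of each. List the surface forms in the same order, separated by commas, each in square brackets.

[vofsedb], [vfida], [vemwf]

/vofsetub/:
  (1) Geminate Reduction: no change — [vofsetub]
  (2) Intervocalic Voicing: [vofsetub] → [vofsedub]
  (3) Nasal Assimilation: no change — [vofsedub]
  (4) Velar Fronting: no change — [vofsedub]
  (5) Syncope: [vofsedub] → [vofsedb]
/vufita/:
  (1) Geminate Reduction: no change — [vufita]
  (2) Intervocalic Voicing: [vufita] → [vufida]
  (3) Nasal Assimilation: no change — [vufida]
  (4) Velar Fronting: no change — [vufida]
  (5) Syncope: [vufida] → [vfida]
/vemuwwuf/:
  (1) Geminate Reduction: [vemuwwuf] → [vemuwuf]
  (2) Intervocalic Voicing: no change — [vemuwuf]
  (3) Nasal Assimilation: no change — [vemuwuf]
  (4) Velar Fronting: no change — [vemuwuf]
  (5) Syncope: [vemuwuf] → [vemwf]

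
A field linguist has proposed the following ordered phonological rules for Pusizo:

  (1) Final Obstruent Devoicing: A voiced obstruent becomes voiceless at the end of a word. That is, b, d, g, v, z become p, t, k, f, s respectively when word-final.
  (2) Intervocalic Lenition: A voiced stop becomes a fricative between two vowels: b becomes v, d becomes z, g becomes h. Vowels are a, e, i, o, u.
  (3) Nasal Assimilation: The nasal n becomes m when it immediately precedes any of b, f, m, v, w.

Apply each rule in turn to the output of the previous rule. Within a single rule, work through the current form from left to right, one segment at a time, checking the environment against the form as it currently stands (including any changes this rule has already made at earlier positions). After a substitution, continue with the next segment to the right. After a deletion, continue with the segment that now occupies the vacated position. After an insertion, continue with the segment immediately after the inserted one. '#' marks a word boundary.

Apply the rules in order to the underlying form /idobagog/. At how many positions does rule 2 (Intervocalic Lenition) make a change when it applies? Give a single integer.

(1) Final Obstruent Devoicing: [idobagog] → [idobagok]
(2) Intervocalic Lenition: [idobagok] → [izovahok]
(3) Nasal Assimilation: no change — [izovahok]
Rule 2 changed 3 position(s).

3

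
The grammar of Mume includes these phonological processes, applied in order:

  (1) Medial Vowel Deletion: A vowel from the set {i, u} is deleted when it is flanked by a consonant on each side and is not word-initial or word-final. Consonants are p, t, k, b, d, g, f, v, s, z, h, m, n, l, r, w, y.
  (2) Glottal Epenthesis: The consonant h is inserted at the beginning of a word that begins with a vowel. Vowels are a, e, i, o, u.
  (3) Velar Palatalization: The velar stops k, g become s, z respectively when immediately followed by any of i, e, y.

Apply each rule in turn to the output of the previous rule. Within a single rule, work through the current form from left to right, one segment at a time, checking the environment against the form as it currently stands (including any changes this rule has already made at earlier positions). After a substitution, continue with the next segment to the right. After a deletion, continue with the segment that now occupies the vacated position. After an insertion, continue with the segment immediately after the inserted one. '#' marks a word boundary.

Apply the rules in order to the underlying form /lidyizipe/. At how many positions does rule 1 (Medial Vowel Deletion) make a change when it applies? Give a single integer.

(1) Medial Vowel Deletion: [lidyizipe] → [ldyzpe]
(2) Glottal Epenthesis: no change — [ldyzpe]
(3) Velar Palatalization: no change — [ldyzpe]
Rule 1 changed 3 position(s).

3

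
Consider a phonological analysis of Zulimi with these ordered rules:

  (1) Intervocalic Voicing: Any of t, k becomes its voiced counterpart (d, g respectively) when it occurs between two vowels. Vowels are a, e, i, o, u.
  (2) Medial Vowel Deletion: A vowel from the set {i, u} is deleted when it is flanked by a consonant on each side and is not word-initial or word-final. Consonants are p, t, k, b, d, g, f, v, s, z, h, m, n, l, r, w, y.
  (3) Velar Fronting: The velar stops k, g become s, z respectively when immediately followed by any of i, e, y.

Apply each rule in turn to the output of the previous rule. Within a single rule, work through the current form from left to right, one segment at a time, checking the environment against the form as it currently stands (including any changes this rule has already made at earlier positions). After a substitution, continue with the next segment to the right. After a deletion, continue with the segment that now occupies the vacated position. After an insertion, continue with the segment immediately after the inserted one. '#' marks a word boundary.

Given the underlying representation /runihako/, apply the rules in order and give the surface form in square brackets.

[rnhago]

(1) Intervocalic Voicing: [runihako] → [runihago]
(2) Medial Vowel Deletion: [runihago] → [rnhago]
(3) Velar Fronting: no change — [rnhago]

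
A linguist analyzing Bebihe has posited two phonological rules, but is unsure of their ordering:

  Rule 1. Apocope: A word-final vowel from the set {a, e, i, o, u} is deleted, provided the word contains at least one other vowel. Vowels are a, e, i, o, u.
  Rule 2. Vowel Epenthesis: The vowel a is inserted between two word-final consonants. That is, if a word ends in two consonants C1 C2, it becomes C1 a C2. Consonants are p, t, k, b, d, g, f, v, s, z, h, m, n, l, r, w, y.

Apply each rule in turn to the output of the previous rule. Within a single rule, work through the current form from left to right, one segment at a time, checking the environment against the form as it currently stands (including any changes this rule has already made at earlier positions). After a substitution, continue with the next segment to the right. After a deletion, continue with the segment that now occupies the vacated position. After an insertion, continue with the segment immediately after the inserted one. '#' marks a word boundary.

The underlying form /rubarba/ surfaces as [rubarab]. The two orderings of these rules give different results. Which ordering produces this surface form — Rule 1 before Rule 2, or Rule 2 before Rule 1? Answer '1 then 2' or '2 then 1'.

1 then 2

Order 1 then 2:
  1 Apocope: [rubarba] → [rubarb]
  2 Vowel Epenthesis: [rubarb] → [rubarab]
  result: [rubarab]
Order 2 then 1:
  2 Vowel Epenthesis: no change — [rubarba]
  1 Apocope: [rubarba] → [rubarb]
  result: [rubarb]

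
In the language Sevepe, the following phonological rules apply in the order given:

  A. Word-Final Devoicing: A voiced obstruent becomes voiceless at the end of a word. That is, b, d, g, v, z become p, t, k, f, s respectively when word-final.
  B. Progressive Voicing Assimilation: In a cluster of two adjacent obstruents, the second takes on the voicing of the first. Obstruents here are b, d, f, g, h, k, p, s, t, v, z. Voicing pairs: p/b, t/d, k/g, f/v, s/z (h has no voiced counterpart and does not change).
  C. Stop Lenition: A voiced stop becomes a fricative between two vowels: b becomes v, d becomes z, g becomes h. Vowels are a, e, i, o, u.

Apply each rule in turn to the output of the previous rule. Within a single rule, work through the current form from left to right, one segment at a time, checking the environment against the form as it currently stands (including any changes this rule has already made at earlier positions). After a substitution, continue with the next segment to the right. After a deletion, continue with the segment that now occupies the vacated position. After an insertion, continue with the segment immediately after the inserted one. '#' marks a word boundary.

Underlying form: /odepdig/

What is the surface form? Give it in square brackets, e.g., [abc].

A Word-Final Devoicing: [odepdig] → [odepdik]
B Progressive Voicing Assimilation: [odepdik] → [odeptik]
C Stop Lenition: [odeptik] → [ozeptik]

[ozeptik]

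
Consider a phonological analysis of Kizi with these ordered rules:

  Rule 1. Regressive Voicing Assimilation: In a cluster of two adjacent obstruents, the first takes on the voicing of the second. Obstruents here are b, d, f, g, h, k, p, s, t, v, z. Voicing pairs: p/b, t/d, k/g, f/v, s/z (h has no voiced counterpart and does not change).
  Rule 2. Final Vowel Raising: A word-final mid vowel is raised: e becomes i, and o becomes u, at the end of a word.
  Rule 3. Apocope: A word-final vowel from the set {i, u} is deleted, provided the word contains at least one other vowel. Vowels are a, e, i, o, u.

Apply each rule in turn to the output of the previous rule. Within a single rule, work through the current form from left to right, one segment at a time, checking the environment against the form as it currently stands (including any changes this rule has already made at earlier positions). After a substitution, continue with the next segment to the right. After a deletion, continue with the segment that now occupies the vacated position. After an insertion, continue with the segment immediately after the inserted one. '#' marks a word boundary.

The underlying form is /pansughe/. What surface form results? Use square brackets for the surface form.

Rule 1 Regressive Voicing Assimilation: [pansughe] → [pansukhe]
Rule 2 Final Vowel Raising: [pansukhe] → [pansukhi]
Rule 3 Apocope: [pansukhi] → [pansukh]

[pansukh]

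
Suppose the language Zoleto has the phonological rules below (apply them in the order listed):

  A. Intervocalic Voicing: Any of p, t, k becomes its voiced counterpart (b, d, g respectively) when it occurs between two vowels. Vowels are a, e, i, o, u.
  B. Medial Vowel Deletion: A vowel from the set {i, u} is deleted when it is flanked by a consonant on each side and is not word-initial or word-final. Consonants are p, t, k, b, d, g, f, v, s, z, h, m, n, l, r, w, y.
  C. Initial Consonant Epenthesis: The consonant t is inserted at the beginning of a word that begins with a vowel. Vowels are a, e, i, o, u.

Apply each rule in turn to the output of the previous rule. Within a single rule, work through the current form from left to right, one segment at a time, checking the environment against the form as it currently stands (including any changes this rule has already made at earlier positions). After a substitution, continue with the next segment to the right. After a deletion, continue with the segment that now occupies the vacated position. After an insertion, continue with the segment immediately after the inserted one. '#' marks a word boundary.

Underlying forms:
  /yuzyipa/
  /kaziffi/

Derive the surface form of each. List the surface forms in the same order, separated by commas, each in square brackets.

[yzyba], [kazffi]

/yuzyipa/:
  A Intervocalic Voicing: [yuzyipa] → [yuzyiba]
  B Medial Vowel Deletion: [yuzyiba] → [yzyba]
  C Initial Consonant Epenthesis: no change — [yzyba]
/kaziffi/:
  A Intervocalic Voicing: no change — [kaziffi]
  B Medial Vowel Deletion: [kaziffi] → [kazffi]
  C Initial Consonant Epenthesis: no change — [kazffi]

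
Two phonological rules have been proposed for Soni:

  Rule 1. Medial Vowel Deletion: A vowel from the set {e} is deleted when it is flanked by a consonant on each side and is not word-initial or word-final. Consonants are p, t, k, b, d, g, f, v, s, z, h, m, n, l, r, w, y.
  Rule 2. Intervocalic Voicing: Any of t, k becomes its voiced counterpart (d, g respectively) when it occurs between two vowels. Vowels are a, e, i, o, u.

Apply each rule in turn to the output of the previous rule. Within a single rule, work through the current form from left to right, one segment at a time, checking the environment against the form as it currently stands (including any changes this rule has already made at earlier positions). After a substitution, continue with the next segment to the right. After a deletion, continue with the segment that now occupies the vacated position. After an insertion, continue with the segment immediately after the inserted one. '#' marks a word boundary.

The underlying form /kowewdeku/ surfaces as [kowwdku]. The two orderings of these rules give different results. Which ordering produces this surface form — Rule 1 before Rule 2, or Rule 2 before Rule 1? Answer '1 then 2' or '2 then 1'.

Order 1 then 2:
  1 Medial Vowel Deletion: [kowewdeku] → [kowwdku]
  2 Intervocalic Voicing: no change — [kowwdku]
  result: [kowwdku]
Order 2 then 1:
  2 Intervocalic Voicing: [kowewdeku] → [kowewdegu]
  1 Medial Vowel Deletion: [kowewdegu] → [kowwdgu]
  result: [kowwdgu]

1 then 2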